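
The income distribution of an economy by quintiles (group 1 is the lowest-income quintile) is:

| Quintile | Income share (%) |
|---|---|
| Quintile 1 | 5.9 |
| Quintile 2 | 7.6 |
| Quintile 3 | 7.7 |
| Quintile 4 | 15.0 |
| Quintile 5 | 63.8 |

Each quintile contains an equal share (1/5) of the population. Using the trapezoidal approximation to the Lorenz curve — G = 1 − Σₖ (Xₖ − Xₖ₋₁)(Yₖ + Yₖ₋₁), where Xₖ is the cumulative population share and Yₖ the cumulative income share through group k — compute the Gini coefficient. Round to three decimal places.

0.493

Cumulative income shares Yₖ: 0.0590, 0.1350, 0.2120, 0.3620, 1.0000
Σ (Xₖ−Xₖ₋₁)(Yₖ+Yₖ₋₁) = (1/5)(0.0590+0.0000) + (1/5)(0.1350+0.0590) + (1/5)(0.2120+0.1350) + (1/5)(0.3620+0.2120) + (1/5)(1.0000+0.3620)
  = 0.0118 + 0.0388 + 0.0694 + 0.1148 + 0.2724 = 0.5072
G = 1 − 0.5072 = 0.4928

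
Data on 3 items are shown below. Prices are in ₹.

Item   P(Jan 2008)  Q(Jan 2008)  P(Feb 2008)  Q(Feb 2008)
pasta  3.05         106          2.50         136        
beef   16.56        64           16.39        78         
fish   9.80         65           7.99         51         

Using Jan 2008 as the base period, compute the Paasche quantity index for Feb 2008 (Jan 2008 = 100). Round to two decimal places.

110.51

Paasche quantity index uses current-period prices as weights.
ΣP(Feb 2008)·Q(Feb 2008) = 2.50×136 + 16.39×78 + 7.99×51 = 340 + 1278.42 + 407.49 = 2025.91
ΣP(Feb 2008)·Q(Jan 2008) = 2.50×106 + 16.39×64 + 7.99×65 = 265 + 1048.96 + 519.35 = 1833.31
Index = 2025.91 / 1833.31 × 100 = 110.5056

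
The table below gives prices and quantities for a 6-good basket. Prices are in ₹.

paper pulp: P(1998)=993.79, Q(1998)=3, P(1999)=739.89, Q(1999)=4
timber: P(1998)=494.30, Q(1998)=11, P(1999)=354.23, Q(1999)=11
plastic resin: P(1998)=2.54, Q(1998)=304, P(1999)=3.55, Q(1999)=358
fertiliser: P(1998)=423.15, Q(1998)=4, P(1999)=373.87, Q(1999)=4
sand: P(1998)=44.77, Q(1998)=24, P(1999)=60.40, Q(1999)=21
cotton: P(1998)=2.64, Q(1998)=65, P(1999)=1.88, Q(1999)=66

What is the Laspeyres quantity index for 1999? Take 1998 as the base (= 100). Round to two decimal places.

108.24

Laspeyres quantity index uses base-period prices as weights.
ΣP(1998)·Q(1999) = 993.79×4 + 494.30×11 + 2.54×358 + 423.15×4 + 44.77×21 + 2.64×66 = 3975.16 + 5437.3 + 909.32 + 1692.6 + 940.17 + 174.24 = 13128.79
ΣP(1998)·Q(1998) = 993.79×3 + 494.30×11 + 2.54×304 + 423.15×4 + 44.77×24 + 2.64×65 = 2981.37 + 5437.3 + 772.16 + 1692.6 + 1074.48 + 171.6 = 12129.51
Index = 13128.79 / 12129.51 × 100 = 108.2384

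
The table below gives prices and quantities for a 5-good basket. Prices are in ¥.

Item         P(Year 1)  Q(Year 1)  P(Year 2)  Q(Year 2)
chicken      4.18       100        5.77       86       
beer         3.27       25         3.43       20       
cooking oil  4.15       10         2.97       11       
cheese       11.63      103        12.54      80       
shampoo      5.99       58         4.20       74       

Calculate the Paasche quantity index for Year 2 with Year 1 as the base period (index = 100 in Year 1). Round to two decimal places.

Paasche quantity index uses current-period prices as weights.
ΣP(Year 2)·Q(Year 2) = 5.77×86 + 3.43×20 + 2.97×11 + 12.54×80 + 4.20×74 = 496.22 + 68.6 + 32.67 + 1003.2 + 310.8 = 1911.49
ΣP(Year 2)·Q(Year 1) = 5.77×100 + 3.43×25 + 2.97×10 + 12.54×103 + 4.20×58 = 577 + 85.75 + 29.7 + 1291.62 + 243.6 = 2227.67
Index = 1911.49 / 2227.67 × 100 = 85.8067

85.81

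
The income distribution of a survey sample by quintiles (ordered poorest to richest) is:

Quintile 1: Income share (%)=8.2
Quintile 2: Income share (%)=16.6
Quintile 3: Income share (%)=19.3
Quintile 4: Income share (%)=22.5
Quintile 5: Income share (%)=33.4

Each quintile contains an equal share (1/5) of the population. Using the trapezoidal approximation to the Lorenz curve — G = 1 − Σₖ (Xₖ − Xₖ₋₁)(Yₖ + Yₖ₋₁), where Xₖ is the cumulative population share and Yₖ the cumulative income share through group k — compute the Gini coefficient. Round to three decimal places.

0.225

Cumulative income shares Yₖ: 0.0820, 0.2480, 0.4410, 0.6660, 1.0000
Σ (Xₖ−Xₖ₋₁)(Yₖ+Yₖ₋₁) = (1/5)(0.0820+0.0000) + (1/5)(0.2480+0.0820) + (1/5)(0.4410+0.2480) + (1/5)(0.6660+0.4410) + (1/5)(1.0000+0.6660)
  = 0.0164 + 0.0660 + 0.1378 + 0.2214 + 0.3332 = 0.7748
G = 1 − 0.7748 = 0.2252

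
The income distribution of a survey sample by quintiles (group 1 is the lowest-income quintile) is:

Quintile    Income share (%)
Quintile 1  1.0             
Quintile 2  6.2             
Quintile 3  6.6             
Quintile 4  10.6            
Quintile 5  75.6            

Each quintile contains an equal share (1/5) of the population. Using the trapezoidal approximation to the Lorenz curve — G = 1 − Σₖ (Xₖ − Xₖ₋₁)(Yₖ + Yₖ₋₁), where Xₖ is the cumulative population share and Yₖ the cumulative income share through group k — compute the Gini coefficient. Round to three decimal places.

0.614

Cumulative income shares Yₖ: 0.0100, 0.0720, 0.1380, 0.2440, 1.0000
Σ (Xₖ−Xₖ₋₁)(Yₖ+Yₖ₋₁) = (1/5)(0.0100+0.0000) + (1/5)(0.0720+0.0100) + (1/5)(0.1380+0.0720) + (1/5)(0.2440+0.1380) + (1/5)(1.0000+0.2440)
  = 0.0020 + 0.0164 + 0.0420 + 0.0764 + 0.2488 = 0.3856
G = 1 − 0.3856 = 0.6144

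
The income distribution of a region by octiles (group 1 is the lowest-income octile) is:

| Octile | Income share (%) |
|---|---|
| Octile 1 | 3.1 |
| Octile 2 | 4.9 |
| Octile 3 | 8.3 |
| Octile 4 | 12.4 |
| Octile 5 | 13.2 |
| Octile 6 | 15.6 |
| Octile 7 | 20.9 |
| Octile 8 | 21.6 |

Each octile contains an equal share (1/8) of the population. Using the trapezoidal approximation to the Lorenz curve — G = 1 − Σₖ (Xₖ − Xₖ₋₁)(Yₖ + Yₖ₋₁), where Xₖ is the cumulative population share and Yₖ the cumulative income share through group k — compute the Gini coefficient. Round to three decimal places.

0.290

Cumulative income shares Yₖ: 0.0310, 0.0800, 0.1630, 0.2870, 0.4190, 0.5750, 0.7840, 1.0000
Σ (Xₖ−Xₖ₋₁)(Yₖ+Yₖ₋₁) = (1/8)(0.0310+0.0000) + (1/8)(0.0800+0.0310) + (1/8)(0.1630+0.0800) + (1/8)(0.2870+0.1630) + (1/8)(0.4190+0.2870) + (1/8)(0.5750+0.4190) + (1/8)(0.7840+0.5750) + (1/8)(1.0000+0.7840)
  = 0.0039 + 0.0139 + 0.0304 + 0.0563 + 0.0883 + 0.1243 + 0.1699 + 0.2230 = 0.7097
G = 1 − 0.7097 = 0.2903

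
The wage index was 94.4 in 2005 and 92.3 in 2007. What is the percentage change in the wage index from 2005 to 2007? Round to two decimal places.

-2.22%

Change = (92.3 − 94.4) / 94.4 × 100
       = -2.1 / 94.4 × 100 = -2.2246%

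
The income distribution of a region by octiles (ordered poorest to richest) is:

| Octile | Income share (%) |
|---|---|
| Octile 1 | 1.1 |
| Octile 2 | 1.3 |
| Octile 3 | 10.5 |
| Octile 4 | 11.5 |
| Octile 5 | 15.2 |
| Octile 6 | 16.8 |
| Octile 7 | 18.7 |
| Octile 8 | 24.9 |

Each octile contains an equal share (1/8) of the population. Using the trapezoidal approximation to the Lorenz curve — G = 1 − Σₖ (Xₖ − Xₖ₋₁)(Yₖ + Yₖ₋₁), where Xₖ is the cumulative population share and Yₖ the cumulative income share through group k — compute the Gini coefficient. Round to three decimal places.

Cumulative income shares Yₖ: 0.0110, 0.0240, 0.1290, 0.2440, 0.3960, 0.5640, 0.7510, 1.0000
Σ (Xₖ−Xₖ₋₁)(Yₖ+Yₖ₋₁) = (1/8)(0.0110+0.0000) + (1/8)(0.0240+0.0110) + (1/8)(0.1290+0.0240) + (1/8)(0.2440+0.1290) + (1/8)(0.3960+0.2440) + (1/8)(0.5640+0.3960) + (1/8)(0.7510+0.5640) + (1/8)(1.0000+0.7510)
  = 0.0014 + 0.0044 + 0.0191 + 0.0466 + 0.0800 + 0.1200 + 0.1644 + 0.2189 = 0.6548
G = 1 − 0.6548 = 0.3452

0.345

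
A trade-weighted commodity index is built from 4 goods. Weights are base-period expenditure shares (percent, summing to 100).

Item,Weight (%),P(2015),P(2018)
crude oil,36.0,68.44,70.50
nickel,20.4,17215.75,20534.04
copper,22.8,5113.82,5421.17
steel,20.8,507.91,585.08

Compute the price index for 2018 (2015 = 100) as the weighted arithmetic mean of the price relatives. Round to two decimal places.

crude oil: 36.0 × (70.50/68.44) = 36.0 × 1.030099 = 37.0836
nickel: 20.4 × (20534.04/17215.75) = 20.4 × 1.192747 = 24.3320
copper: 22.8 × (5421.17/5113.82) = 22.8 × 1.060102 = 24.1703
steel: 20.8 × (585.08/507.91) = 20.8 × 1.151936 = 23.9603
Index = Σ wᵢ·(p₁ᵢ/p₀ᵢ) = 37.0836 + 24.3320 + 24.1703 + 23.9603 = 109.5462

109.55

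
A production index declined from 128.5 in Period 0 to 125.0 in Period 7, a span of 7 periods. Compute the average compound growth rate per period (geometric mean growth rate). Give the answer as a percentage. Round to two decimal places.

-0.39%

Growth factor = (125.0/128.5)^(1/7) = (0.972763)^(1/7) = 0.996063
Growth rate = 0.996063 − 1 = -0.003937 = -0.3937%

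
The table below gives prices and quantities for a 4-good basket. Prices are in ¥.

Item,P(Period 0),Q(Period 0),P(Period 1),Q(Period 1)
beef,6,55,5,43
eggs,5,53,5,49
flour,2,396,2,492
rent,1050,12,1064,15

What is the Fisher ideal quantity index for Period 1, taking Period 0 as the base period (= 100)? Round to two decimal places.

Laspeyres component (base-period weights):
ΣP(Period 0)Q(Period 1) = 6×43 + 5×49 + 2×492 + 1050×15 = 258 + 245 + 984 + 15750 = 17237
ΣP(Period 0)Q(Period 0) = 6×55 + 5×53 + 2×396 + 1050×12 = 330 + 265 + 792 + 12600 = 13987
L = 17237 / 13987 × 100 = 123.2359
Paasche component (current-period weights):
ΣP(Period 1)Q(Period 1) = 5×43 + 5×49 + 2×492 + 1064×15 = 215 + 245 + 984 + 15960 = 17404
ΣP(Period 1)Q(Period 0) = 5×55 + 5×53 + 2×396 + 1064×12 = 275 + 265 + 792 + 12768 = 14100
P = 17404 / 14100 × 100 = 123.4326
Fisher = √(L × P) = √(123.2359 × 123.4326) = 123.3342

123.33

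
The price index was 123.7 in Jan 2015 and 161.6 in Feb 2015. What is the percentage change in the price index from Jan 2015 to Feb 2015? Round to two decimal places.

30.64%

Change = (161.6 − 123.7) / 123.7 × 100
       = 37.9 / 123.7 × 100 = 30.6386%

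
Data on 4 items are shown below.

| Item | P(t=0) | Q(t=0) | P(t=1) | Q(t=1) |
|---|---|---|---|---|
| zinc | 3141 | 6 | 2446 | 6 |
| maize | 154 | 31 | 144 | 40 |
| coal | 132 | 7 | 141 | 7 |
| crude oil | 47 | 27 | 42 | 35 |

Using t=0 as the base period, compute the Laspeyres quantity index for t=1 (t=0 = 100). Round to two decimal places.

Laspeyres quantity index uses base-period prices as weights.
ΣP(t=0)·Q(t=1) = 3141×6 + 154×40 + 132×7 + 47×35 = 18846 + 6160 + 924 + 1645 = 27575
ΣP(t=0)·Q(t=0) = 3141×6 + 154×31 + 132×7 + 47×27 = 18846 + 4774 + 924 + 1269 = 25813
Index = 27575 / 25813 × 100 = 106.8260

106.83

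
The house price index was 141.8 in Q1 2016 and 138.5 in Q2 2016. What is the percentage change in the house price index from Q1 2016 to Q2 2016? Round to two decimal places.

-2.33%

Change = (138.5 − 141.8) / 141.8 × 100
       = -3.3 / 141.8 × 100 = -2.3272%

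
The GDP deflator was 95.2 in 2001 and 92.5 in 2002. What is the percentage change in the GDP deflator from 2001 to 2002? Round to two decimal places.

-2.84%

Change = (92.5 − 95.2) / 95.2 × 100
       = -2.7 / 95.2 × 100 = -2.8361%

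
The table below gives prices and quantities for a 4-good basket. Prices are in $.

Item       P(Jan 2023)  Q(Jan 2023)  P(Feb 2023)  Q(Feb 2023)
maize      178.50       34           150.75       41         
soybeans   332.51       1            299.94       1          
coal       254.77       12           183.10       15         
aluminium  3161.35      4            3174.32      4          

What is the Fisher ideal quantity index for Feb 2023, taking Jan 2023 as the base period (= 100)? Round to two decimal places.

108.50

Laspeyres component (base-period weights):
ΣP(Jan 2023)Q(Feb 2023) = 178.50×41 + 332.51×1 + 254.77×15 + 3161.35×4 = 7318.5 + 332.51 + 3821.55 + 12645.4 = 24117.96
ΣP(Jan 2023)Q(Jan 2023) = 178.50×34 + 332.51×1 + 254.77×12 + 3161.35×4 = 6069 + 332.51 + 3057.24 + 12645.4 = 22104.15
L = 24117.96 / 22104.15 × 100 = 109.1106
Paasche component (current-period weights):
ΣP(Feb 2023)Q(Feb 2023) = 150.75×41 + 299.94×1 + 183.10×15 + 3174.32×4 = 6180.75 + 299.94 + 2746.5 + 12697.28 = 21924.47
ΣP(Feb 2023)Q(Jan 2023) = 150.75×34 + 299.94×1 + 183.10×12 + 3174.32×4 = 5125.5 + 299.94 + 2197.2 + 12697.28 = 20319.92
P = 21924.47 / 20319.92 × 100 = 107.8964
Fisher = √(L × P) = √(109.1106 × 107.8964) = 108.5018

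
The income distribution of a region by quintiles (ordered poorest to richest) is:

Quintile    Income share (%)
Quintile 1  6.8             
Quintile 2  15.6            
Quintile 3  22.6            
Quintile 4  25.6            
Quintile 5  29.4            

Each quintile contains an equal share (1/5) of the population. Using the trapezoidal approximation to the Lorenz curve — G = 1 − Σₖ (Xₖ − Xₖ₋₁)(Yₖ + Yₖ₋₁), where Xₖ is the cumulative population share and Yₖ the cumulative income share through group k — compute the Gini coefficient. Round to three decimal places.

0.221

Cumulative income shares Yₖ: 0.0680, 0.2240, 0.4500, 0.7060, 1.0000
Σ (Xₖ−Xₖ₋₁)(Yₖ+Yₖ₋₁) = (1/5)(0.0680+0.0000) + (1/5)(0.2240+0.0680) + (1/5)(0.4500+0.2240) + (1/5)(0.7060+0.4500) + (1/5)(1.0000+0.7060)
  = 0.0136 + 0.0584 + 0.1348 + 0.2312 + 0.3412 = 0.7792
G = 1 − 0.7792 = 0.2208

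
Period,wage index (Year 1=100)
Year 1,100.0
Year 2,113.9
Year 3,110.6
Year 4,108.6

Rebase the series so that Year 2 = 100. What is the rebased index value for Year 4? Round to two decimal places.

95.35

Rebased(Year 4) = 108.6 / 113.9 × 100 = 95.3468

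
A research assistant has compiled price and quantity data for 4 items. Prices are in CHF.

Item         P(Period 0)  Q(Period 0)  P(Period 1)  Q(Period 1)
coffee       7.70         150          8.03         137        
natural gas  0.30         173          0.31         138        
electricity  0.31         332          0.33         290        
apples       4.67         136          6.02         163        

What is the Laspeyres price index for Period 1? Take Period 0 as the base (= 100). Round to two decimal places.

Laspeyres price index uses base-period quantities as weights.
ΣP(Period 1)·Q(Period 0) = 8.03×150 + 0.31×173 + 0.33×332 + 6.02×136 = 1204.5 + 53.63 + 109.56 + 818.72 = 2186.41
ΣP(Period 0)·Q(Period 0) = 7.70×150 + 0.30×173 + 0.31×332 + 4.67×136 = 1155 + 51.9 + 102.92 + 635.12 = 1944.94
Index = 2186.41 / 1944.94 × 100 = 112.4153

112.42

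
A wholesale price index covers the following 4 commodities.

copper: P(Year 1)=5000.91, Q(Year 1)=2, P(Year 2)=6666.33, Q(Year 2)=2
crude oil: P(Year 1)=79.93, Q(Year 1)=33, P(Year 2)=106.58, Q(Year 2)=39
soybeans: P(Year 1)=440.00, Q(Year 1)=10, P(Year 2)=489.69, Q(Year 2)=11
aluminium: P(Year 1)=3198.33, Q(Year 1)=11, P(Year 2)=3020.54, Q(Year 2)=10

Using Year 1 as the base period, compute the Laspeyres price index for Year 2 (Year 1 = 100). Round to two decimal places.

Laspeyres price index uses base-period quantities as weights.
ΣP(Year 2)·Q(Year 1) = 6666.33×2 + 106.58×33 + 489.69×10 + 3020.54×11 = 13332.66 + 3517.14 + 4896.9 + 33225.94 = 54972.64
ΣP(Year 1)·Q(Year 1) = 5000.91×2 + 79.93×33 + 440.00×10 + 3198.33×11 = 10001.82 + 2637.69 + 4400 + 35181.63 = 52221.14
Index = 54972.64 / 52221.14 × 100 = 105.2689

105.27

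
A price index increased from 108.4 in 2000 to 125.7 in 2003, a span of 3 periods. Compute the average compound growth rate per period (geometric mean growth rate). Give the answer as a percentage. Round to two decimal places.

5.06%

Growth factor = (125.7/108.4)^(1/3) = (1.159594)^(1/3) = 1.050595
Growth rate = 1.050595 − 1 = 0.050595 = 5.0595%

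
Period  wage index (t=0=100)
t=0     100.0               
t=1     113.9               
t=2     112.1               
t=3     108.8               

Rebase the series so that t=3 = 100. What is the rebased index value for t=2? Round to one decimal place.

103.0

Rebased(t=2) = 112.1 / 108.8 × 100 = 103.0331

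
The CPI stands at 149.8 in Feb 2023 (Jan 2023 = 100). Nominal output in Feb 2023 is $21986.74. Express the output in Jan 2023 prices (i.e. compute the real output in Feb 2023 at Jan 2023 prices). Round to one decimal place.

14677.4

Real = Nominal ÷ (Index/100) = 21986.74 ÷ (149.8/100)
     = 21986.74 ÷ 1.498 = 14677.3965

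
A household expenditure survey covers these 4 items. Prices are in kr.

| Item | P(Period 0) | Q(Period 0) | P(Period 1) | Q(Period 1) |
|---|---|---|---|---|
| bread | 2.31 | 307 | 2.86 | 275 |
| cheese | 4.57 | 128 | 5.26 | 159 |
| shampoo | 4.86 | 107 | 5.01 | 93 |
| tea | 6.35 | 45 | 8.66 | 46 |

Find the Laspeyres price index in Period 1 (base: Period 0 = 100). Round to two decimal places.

117.96

Laspeyres price index uses base-period quantities as weights.
ΣP(Period 1)·Q(Period 0) = 2.86×307 + 5.26×128 + 5.01×107 + 8.66×45 = 878.02 + 673.28 + 536.07 + 389.7 = 2477.07
ΣP(Period 0)·Q(Period 0) = 2.31×307 + 4.57×128 + 4.86×107 + 6.35×45 = 709.17 + 584.96 + 520.02 + 285.75 = 2099.9
Index = 2477.07 / 2099.9 × 100 = 117.9613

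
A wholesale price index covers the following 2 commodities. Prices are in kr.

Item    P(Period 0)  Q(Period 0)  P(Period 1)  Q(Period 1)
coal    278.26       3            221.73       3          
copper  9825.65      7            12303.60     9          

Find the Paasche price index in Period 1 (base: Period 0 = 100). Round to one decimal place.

Paasche price index uses current-period quantities as weights.
ΣP(Period 1)·Q(Period 1) = 221.73×3 + 12303.60×9 = 665.19 + 110732.4 = 111397.59
ΣP(Period 0)·Q(Period 1) = 278.26×3 + 9825.65×9 = 834.78 + 88430.85 = 89265.63
Index = 111397.59 / 89265.63 × 100 = 124.7934

124.8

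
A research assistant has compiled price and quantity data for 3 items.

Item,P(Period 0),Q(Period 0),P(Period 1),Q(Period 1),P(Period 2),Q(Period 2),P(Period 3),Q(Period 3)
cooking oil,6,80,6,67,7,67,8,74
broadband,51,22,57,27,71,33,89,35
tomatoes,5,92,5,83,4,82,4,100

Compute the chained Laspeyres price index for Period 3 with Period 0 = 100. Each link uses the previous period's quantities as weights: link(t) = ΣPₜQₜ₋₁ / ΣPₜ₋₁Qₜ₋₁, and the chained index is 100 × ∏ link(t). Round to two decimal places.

148.59

Link Period 0→Period 1:
ΣP(Period 1)Q(Period 0) = 6×80 + 57×22 + 5×92 = 480 + 1254 + 460 = 2194
ΣP(Period 0)Q(Period 0) = 6×80 + 51×22 + 5×92 = 480 + 1122 + 460 = 2062
link = 2194/2062 = 1.064016
Link Period 1→Period 2:
ΣP(Period 2)Q(Period 1) = 7×67 + 71×27 + 4×83 = 469 + 1917 + 332 = 2718
ΣP(Period 1)Q(Period 1) = 6×67 + 57×27 + 5×83 = 402 + 1539 + 415 = 2356
link = 2718/2356 = 1.153650
Link Period 2→Period 3:
ΣP(Period 3)Q(Period 2) = 8×67 + 89×33 + 4×82 = 536 + 2937 + 328 = 3801
ΣP(Period 2)Q(Period 2) = 7×67 + 71×33 + 4×82 = 469 + 2343 + 328 = 3140
link = 3801/3140 = 1.210510
Chained index = 100 × 1.064016 × 1.153650 × 1.210510 = 148.5903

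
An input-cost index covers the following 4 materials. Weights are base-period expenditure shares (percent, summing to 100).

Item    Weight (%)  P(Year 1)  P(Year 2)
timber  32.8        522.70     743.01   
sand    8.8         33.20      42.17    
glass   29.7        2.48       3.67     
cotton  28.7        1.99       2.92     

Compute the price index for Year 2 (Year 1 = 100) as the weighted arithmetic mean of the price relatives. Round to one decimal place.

143.9

timber: 32.8 × (743.01/522.70) = 32.8 × 1.421485 = 46.6247
sand: 8.8 × (42.17/33.20) = 8.8 × 1.270181 = 11.1776
glass: 29.7 × (3.67/2.48) = 29.7 × 1.479839 = 43.9512
cotton: 28.7 × (2.92/1.99) = 28.7 × 1.467337 = 42.1126
Index = Σ wᵢ·(p₁ᵢ/p₀ᵢ) = 46.6247 + 11.1776 + 43.9512 + 42.1126 = 143.8661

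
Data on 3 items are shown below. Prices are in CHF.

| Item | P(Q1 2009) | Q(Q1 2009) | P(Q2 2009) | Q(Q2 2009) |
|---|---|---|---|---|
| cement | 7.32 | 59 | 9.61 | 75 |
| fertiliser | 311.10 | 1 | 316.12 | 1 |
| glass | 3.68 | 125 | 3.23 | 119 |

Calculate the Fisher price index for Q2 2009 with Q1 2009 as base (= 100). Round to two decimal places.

Laspeyres component (base-period weights):
ΣP(Q2 2009)Q(Q1 2009) = 9.61×59 + 316.12×1 + 3.23×125 = 566.99 + 316.12 + 403.75 = 1286.86
ΣP(Q1 2009)Q(Q1 2009) = 7.32×59 + 311.10×1 + 3.68×125 = 431.88 + 311.1 + 460 = 1202.98
L = 1286.86 / 1202.98 × 100 = 106.9727
Paasche component (current-period weights):
ΣP(Q2 2009)Q(Q2 2009) = 9.61×75 + 316.12×1 + 3.23×119 = 720.75 + 316.12 + 384.37 = 1421.24
ΣP(Q1 2009)Q(Q2 2009) = 7.32×75 + 311.10×1 + 3.68×119 = 549 + 311.1 + 437.92 = 1298.02
P = 1421.24 / 1298.02 × 100 = 109.4929
Fisher = √(L × P) = √(106.9727 × 109.4929) = 108.2255

108.23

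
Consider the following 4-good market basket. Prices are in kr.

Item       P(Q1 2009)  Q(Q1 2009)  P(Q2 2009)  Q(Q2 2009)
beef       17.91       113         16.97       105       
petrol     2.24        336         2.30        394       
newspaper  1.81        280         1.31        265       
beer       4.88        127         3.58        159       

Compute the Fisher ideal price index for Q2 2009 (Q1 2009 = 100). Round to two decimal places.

89.83

Laspeyres component (base-period weights):
ΣP(Q2 2009)Q(Q1 2009) = 16.97×113 + 2.30×336 + 1.31×280 + 3.58×127 = 1917.61 + 772.8 + 366.8 + 454.66 = 3511.87
ΣP(Q1 2009)Q(Q1 2009) = 17.91×113 + 2.24×336 + 1.81×280 + 4.88×127 = 2023.83 + 752.64 + 506.8 + 619.76 = 3903.03
L = 3511.87 / 3903.03 × 100 = 89.9780
Paasche component (current-period weights):
ΣP(Q2 2009)Q(Q2 2009) = 16.97×105 + 2.30×394 + 1.31×265 + 3.58×159 = 1781.85 + 906.2 + 347.15 + 569.22 = 3604.42
ΣP(Q1 2009)Q(Q2 2009) = 17.91×105 + 2.24×394 + 1.81×265 + 4.88×159 = 1880.55 + 882.56 + 479.65 + 775.92 = 4018.68
P = 3604.42 / 4018.68 × 100 = 89.6916
Fisher = √(L × P) = √(89.9780 × 89.6916) = 89.8347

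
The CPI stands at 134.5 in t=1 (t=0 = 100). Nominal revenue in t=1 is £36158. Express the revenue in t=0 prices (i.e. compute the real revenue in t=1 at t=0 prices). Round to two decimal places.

26883.27

Real = Nominal ÷ (Index/100) = 36158 ÷ (134.5/100)
     = 36158 ÷ 1.345 = 26883.2714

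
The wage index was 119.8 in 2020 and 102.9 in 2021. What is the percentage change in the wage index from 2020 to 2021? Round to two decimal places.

Change = (102.9 − 119.8) / 119.8 × 100
       = -16.9 / 119.8 × 100 = -14.1068%

-14.11%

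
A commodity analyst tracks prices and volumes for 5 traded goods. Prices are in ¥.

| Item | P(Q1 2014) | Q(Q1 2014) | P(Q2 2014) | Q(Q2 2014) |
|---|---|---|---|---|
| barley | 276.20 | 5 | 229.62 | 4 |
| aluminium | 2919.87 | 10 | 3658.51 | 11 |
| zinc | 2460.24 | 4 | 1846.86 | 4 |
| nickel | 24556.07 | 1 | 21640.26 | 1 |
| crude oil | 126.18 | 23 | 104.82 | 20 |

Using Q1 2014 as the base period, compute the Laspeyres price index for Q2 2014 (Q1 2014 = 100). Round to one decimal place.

101.9

Laspeyres price index uses base-period quantities as weights.
ΣP(Q2 2014)·Q(Q1 2014) = 229.62×5 + 3658.51×10 + 1846.86×4 + 21640.26×1 + 104.82×23 = 1148.1 + 36585.1 + 7387.44 + 21640.26 + 2410.86 = 69171.76
ΣP(Q1 2014)·Q(Q1 2014) = 276.20×5 + 2919.87×10 + 2460.24×4 + 24556.07×1 + 126.18×23 = 1381 + 29198.7 + 9840.96 + 24556.07 + 2902.14 = 67878.87
Index = 69171.76 / 67878.87 × 100 = 101.9047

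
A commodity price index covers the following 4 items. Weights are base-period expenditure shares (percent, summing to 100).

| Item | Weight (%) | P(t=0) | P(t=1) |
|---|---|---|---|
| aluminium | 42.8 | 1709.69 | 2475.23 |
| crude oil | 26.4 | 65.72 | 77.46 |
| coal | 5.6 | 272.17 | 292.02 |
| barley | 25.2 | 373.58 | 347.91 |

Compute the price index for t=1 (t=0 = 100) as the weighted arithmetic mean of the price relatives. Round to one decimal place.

aluminium: 42.8 × (2475.23/1709.69) = 42.8 × 1.447765 = 61.9644
crude oil: 26.4 × (77.46/65.72) = 26.4 × 1.178637 = 31.1160
coal: 5.6 × (292.02/272.17) = 5.6 × 1.072932 = 6.0084
barley: 25.2 × (347.91/373.58) = 25.2 × 0.931286 = 23.4684
Index = Σ wᵢ·(p₁ᵢ/p₀ᵢ) = 61.9644 + 31.1160 + 6.0084 + 23.4684 = 122.5572

122.6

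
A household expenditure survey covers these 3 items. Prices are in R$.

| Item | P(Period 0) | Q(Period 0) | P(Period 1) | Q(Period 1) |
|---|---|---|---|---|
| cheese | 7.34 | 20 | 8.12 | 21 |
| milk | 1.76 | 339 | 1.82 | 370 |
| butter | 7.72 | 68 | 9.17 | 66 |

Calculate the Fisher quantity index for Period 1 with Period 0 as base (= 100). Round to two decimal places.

103.48

Laspeyres component (base-period weights):
ΣP(Period 0)Q(Period 1) = 7.34×21 + 1.76×370 + 7.72×66 = 154.14 + 651.2 + 509.52 = 1314.86
ΣP(Period 0)Q(Period 0) = 7.34×20 + 1.76×339 + 7.72×68 = 146.8 + 596.64 + 524.96 = 1268.4
L = 1314.86 / 1268.4 × 100 = 103.6629
Paasche component (current-period weights):
ΣP(Period 1)Q(Period 1) = 8.12×21 + 1.82×370 + 9.17×66 = 170.52 + 673.4 + 605.22 = 1449.14
ΣP(Period 1)Q(Period 0) = 8.12×20 + 1.82×339 + 9.17×68 = 162.4 + 616.98 + 623.56 = 1402.94
P = 1449.14 / 1402.94 × 100 = 103.2931
Fisher = √(L × P) = √(103.6629 × 103.2931) = 103.4778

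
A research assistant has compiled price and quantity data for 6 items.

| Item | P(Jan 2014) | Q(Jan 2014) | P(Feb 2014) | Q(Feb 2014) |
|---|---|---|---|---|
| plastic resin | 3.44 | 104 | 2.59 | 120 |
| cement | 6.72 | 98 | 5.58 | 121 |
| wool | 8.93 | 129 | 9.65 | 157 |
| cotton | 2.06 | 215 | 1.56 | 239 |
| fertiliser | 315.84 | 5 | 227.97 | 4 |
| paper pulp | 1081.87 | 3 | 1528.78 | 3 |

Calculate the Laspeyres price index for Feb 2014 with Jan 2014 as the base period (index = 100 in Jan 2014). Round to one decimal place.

109.2

Laspeyres price index uses base-period quantities as weights.
ΣP(Feb 2014)·Q(Jan 2014) = 2.59×104 + 5.58×98 + 9.65×129 + 1.56×215 + 227.97×5 + 1528.78×3 = 269.36 + 546.84 + 1244.85 + 335.4 + 1139.85 + 4586.34 = 8122.64
ΣP(Jan 2014)·Q(Jan 2014) = 3.44×104 + 6.72×98 + 8.93×129 + 2.06×215 + 315.84×5 + 1081.87×3 = 357.76 + 658.56 + 1151.97 + 442.9 + 1579.2 + 3245.61 = 7436
Index = 8122.64 / 7436 × 100 = 109.2340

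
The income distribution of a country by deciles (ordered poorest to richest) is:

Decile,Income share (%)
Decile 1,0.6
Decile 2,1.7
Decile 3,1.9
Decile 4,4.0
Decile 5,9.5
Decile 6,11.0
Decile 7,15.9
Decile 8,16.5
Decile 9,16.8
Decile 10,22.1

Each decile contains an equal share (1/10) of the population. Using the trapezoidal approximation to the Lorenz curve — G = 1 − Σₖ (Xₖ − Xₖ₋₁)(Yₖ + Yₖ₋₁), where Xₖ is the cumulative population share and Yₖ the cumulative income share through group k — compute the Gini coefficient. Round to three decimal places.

0.409

Cumulative income shares Yₖ: 0.0060, 0.0230, 0.0420, 0.0820, 0.1770, 0.2870, 0.4460, 0.6110, 0.7790, 1.0000
Σ (Xₖ−Xₖ₋₁)(Yₖ+Yₖ₋₁) = (1/10)(0.0060+0.0000) + (1/10)(0.0230+0.0060) + (1/10)(0.0420+0.0230) + (1/10)(0.0820+0.0420) + (1/10)(0.1770+0.0820) + (1/10)(0.2870+0.1770) + (1/10)(0.4460+0.2870) + (1/10)(0.6110+0.4460) + (1/10)(0.7790+0.6110) + (1/10)(1.0000+0.7790)
  = 0.0006 + 0.0029 + 0.0065 + 0.0124 + 0.0259 + 0.0464 + 0.0733 + 0.1057 + 0.1390 + 0.1779 = 0.5906
G = 1 − 0.5906 = 0.4094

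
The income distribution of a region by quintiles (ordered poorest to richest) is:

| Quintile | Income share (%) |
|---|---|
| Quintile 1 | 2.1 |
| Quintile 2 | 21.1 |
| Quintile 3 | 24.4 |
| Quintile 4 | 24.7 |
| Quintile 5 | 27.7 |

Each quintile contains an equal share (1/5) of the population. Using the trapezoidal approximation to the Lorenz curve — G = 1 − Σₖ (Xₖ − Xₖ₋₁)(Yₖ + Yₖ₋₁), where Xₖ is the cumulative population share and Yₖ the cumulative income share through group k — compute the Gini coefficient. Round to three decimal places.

Cumulative income shares Yₖ: 0.0210, 0.2320, 0.4760, 0.7230, 1.0000
Σ (Xₖ−Xₖ₋₁)(Yₖ+Yₖ₋₁) = (1/5)(0.0210+0.0000) + (1/5)(0.2320+0.0210) + (1/5)(0.4760+0.2320) + (1/5)(0.7230+0.4760) + (1/5)(1.0000+0.7230)
  = 0.0042 + 0.0506 + 0.1416 + 0.2398 + 0.3446 = 0.7808
G = 1 − 0.7808 = 0.2192

0.219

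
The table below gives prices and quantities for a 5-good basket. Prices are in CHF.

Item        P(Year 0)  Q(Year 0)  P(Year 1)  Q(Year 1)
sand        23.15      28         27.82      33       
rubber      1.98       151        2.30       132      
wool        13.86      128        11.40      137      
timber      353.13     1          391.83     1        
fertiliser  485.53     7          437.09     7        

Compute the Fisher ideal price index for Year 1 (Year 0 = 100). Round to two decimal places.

93.33

Laspeyres component (base-period weights):
ΣP(Year 1)Q(Year 0) = 27.82×28 + 2.30×151 + 11.40×128 + 391.83×1 + 437.09×7 = 778.96 + 347.3 + 1459.2 + 391.83 + 3059.63 = 6036.92
ΣP(Year 0)Q(Year 0) = 23.15×28 + 1.98×151 + 13.86×128 + 353.13×1 + 485.53×7 = 648.2 + 298.98 + 1774.08 + 353.13 + 3398.71 = 6473.1
L = 6036.92 / 6473.1 × 100 = 93.2617
Paasche component (current-period weights):
ΣP(Year 1)Q(Year 1) = 27.82×33 + 2.30×132 + 11.40×137 + 391.83×1 + 437.09×7 = 918.06 + 303.6 + 1561.8 + 391.83 + 3059.63 = 6234.92
ΣP(Year 0)Q(Year 1) = 23.15×33 + 1.98×132 + 13.86×137 + 353.13×1 + 485.53×7 = 763.95 + 261.36 + 1898.82 + 353.13 + 3398.71 = 6675.97
P = 6234.92 / 6675.97 × 100 = 93.3935
Fisher = √(L × P) = √(93.2617 × 93.3935) = 93.3275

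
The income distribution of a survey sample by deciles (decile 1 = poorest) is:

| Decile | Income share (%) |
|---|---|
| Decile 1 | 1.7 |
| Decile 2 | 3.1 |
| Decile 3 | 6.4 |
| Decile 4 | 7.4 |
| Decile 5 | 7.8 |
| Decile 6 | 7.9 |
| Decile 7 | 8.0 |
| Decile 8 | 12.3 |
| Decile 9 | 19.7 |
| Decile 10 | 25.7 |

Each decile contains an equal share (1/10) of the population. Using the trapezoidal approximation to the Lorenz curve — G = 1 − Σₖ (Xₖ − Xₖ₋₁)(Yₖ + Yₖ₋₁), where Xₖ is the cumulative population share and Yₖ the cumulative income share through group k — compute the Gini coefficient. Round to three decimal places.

0.364

Cumulative income shares Yₖ: 0.0170, 0.0480, 0.1120, 0.1860, 0.2640, 0.3430, 0.4230, 0.5460, 0.7430, 1.0000
Σ (Xₖ−Xₖ₋₁)(Yₖ+Yₖ₋₁) = (1/10)(0.0170+0.0000) + (1/10)(0.0480+0.0170) + (1/10)(0.1120+0.0480) + (1/10)(0.1860+0.1120) + (1/10)(0.2640+0.1860) + (1/10)(0.3430+0.2640) + (1/10)(0.4230+0.3430) + (1/10)(0.5460+0.4230) + (1/10)(0.7430+0.5460) + (1/10)(1.0000+0.7430)
  = 0.0017 + 0.0065 + 0.0160 + 0.0298 + 0.0450 + 0.0607 + 0.0766 + 0.0969 + 0.1289 + 0.1743 = 0.6364
G = 1 − 0.6364 = 0.3636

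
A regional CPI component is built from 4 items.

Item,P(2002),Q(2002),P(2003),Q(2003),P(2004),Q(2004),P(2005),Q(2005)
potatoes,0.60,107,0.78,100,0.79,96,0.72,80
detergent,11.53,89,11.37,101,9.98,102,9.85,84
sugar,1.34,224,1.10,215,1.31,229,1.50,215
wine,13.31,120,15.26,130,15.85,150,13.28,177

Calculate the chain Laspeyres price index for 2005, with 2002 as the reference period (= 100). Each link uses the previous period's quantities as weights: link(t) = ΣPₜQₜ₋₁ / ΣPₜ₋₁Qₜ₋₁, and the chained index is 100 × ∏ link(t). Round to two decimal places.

Link 2002→2003:
ΣP(2003)Q(2002) = 0.78×107 + 11.37×89 + 1.10×224 + 15.26×120 = 83.46 + 1011.93 + 246.4 + 1831.2 = 3172.99
ΣP(2002)Q(2002) = 0.60×107 + 11.53×89 + 1.34×224 + 13.31×120 = 64.2 + 1026.17 + 300.16 + 1597.2 = 2987.73
link = 3172.99/2987.73 = 1.062007
Link 2003→2004:
ΣP(2004)Q(2003) = 0.79×100 + 9.98×101 + 1.31×215 + 15.85×130 = 79 + 1007.98 + 281.65 + 2060.5 = 3429.13
ΣP(2003)Q(2003) = 0.78×100 + 11.37×101 + 1.10×215 + 15.26×130 = 78 + 1148.37 + 236.5 + 1983.8 = 3446.67
link = 3429.13/3446.67 = 0.994911
Link 2004→2005:
ΣP(2005)Q(2004) = 0.72×96 + 9.85×102 + 1.50×229 + 13.28×150 = 69.12 + 1004.7 + 343.5 + 1992 = 3409.32
ΣP(2004)Q(2004) = 0.79×96 + 9.98×102 + 1.31×229 + 15.85×150 = 75.84 + 1017.96 + 299.99 + 2377.5 = 3771.29
link = 3409.32/3771.29 = 0.904020
Chained index = 100 × 1.062007 × 0.994911 × 0.904020 = 95.5189

95.52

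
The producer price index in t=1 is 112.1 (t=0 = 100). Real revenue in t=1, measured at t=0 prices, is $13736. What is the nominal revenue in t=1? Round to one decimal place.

15398.1

Nominal = Real × (Index/100) = 13736 × (112.1/100)
        = 13736 × 1.121 = 15398.0560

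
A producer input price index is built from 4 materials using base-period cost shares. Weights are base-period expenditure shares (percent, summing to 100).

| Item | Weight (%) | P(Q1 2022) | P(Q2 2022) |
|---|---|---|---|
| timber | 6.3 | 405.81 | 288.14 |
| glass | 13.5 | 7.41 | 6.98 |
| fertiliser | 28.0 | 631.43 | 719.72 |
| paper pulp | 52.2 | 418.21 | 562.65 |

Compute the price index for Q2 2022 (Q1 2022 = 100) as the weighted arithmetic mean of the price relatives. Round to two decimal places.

119.33

timber: 6.3 × (288.14/405.81) = 6.3 × 0.710037 = 4.4732
glass: 13.5 × (6.98/7.41) = 13.5 × 0.941970 = 12.7166
fertiliser: 28.0 × (719.72/631.43) = 28.0 × 1.139825 = 31.9151
paper pulp: 52.2 × (562.65/418.21) = 52.2 × 1.345377 = 70.2287
Index = Σ wᵢ·(p₁ᵢ/p₀ᵢ) = 4.4732 + 12.7166 + 31.9151 + 70.2287 = 119.3336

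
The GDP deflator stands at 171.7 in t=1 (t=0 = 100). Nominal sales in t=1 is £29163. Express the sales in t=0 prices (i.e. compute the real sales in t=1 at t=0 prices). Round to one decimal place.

16984.9

Real = Nominal ÷ (Index/100) = 29163 ÷ (171.7/100)
     = 29163 ÷ 1.717 = 16984.8573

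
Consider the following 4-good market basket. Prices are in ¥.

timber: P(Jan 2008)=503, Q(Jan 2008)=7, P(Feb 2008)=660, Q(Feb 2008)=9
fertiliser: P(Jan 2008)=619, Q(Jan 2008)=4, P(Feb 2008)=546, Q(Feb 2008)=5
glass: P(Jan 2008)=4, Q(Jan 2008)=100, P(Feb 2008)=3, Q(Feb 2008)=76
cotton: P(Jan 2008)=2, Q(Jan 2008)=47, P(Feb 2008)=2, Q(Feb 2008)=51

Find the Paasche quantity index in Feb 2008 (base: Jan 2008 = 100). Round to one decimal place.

Paasche quantity index uses current-period prices as weights.
ΣP(Feb 2008)·Q(Feb 2008) = 660×9 + 546×5 + 3×76 + 2×51 = 5940 + 2730 + 228 + 102 = 9000
ΣP(Feb 2008)·Q(Jan 2008) = 660×7 + 546×4 + 3×100 + 2×47 = 4620 + 2184 + 300 + 94 = 7198
Index = 9000 / 7198 × 100 = 125.0347

125.0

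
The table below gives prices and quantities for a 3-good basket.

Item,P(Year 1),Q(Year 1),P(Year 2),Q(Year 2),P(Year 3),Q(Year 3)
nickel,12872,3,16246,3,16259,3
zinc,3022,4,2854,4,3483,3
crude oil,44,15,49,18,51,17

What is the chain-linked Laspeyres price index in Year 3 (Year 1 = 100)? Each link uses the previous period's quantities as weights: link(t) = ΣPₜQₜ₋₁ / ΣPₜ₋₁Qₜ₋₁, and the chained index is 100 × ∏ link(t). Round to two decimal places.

Link Year 1→Year 2:
ΣP(Year 2)Q(Year 1) = 16246×3 + 2854×4 + 49×15 = 48738 + 11416 + 735 = 60889
ΣP(Year 1)Q(Year 1) = 12872×3 + 3022×4 + 44×15 = 38616 + 12088 + 660 = 51364
link = 60889/51364 = 1.185441
Link Year 2→Year 3:
ΣP(Year 3)Q(Year 2) = 16259×3 + 3483×4 + 51×18 = 48777 + 13932 + 918 = 63627
ΣP(Year 2)Q(Year 2) = 16246×3 + 2854×4 + 49×18 = 48738 + 11416 + 882 = 61036
link = 63627/61036 = 1.042450
Chained index = 100 × 1.185441 × 1.042450 = 123.5764

123.58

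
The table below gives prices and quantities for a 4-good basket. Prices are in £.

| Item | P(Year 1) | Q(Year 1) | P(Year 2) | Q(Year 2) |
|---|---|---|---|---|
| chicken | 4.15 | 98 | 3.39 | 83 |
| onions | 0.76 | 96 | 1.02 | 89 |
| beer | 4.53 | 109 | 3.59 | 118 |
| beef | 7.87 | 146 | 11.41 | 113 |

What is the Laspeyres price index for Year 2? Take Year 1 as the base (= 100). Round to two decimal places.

117.19

Laspeyres price index uses base-period quantities as weights.
ΣP(Year 2)·Q(Year 1) = 3.39×98 + 1.02×96 + 3.59×109 + 11.41×146 = 332.22 + 97.92 + 391.31 + 1665.86 = 2487.31
ΣP(Year 1)·Q(Year 1) = 4.15×98 + 0.76×96 + 4.53×109 + 7.87×146 = 406.7 + 72.96 + 493.77 + 1149.02 = 2122.45
Index = 2487.31 / 2122.45 × 100 = 117.1905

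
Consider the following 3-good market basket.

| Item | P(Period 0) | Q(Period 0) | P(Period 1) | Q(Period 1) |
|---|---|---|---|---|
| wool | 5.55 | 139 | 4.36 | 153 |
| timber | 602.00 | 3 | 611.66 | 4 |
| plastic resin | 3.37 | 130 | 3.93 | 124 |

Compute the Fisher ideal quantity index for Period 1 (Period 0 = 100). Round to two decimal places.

121.93

Laspeyres component (base-period weights):
ΣP(Period 0)Q(Period 1) = 5.55×153 + 602.00×4 + 3.37×124 = 849.15 + 2408 + 417.88 = 3675.03
ΣP(Period 0)Q(Period 0) = 5.55×139 + 602.00×3 + 3.37×130 = 771.45 + 1806 + 438.1 = 3015.55
L = 3675.03 / 3015.55 × 100 = 121.8693
Paasche component (current-period weights):
ΣP(Period 1)Q(Period 1) = 4.36×153 + 611.66×4 + 3.93×124 = 667.08 + 2446.64 + 487.32 = 3601.04
ΣP(Period 1)Q(Period 0) = 4.36×139 + 611.66×3 + 3.93×130 = 606.04 + 1834.98 + 510.9 = 2951.92
P = 3601.04 / 2951.92 × 100 = 121.9898
Fisher = √(L × P) = √(121.8693 × 121.9898) = 121.9295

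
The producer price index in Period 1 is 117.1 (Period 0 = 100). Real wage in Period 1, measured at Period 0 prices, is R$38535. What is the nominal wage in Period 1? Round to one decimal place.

45124.5

Nominal = Real × (Index/100) = 38535 × (117.1/100)
        = 38535 × 1.171 = 45124.4850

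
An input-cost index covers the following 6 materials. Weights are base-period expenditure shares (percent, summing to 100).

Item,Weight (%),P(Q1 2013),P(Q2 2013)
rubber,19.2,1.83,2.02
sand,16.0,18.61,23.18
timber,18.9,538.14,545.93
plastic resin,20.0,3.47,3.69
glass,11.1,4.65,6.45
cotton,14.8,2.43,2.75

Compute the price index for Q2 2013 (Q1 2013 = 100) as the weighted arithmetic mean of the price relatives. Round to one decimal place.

rubber: 19.2 × (2.02/1.83) = 19.2 × 1.103825 = 21.1934
sand: 16.0 × (23.18/18.61) = 16.0 × 1.245567 = 19.9291
timber: 18.9 × (545.93/538.14) = 18.9 × 1.014476 = 19.1736
plastic resin: 20.0 × (3.69/3.47) = 20.0 × 1.063401 = 21.2680
glass: 11.1 × (6.45/4.65) = 11.1 × 1.387097 = 15.3968
cotton: 14.8 × (2.75/2.43) = 14.8 × 1.131687 = 16.7490
Index = Σ wᵢ·(p₁ᵢ/p₀ᵢ) = 21.1934 + 19.9291 + 19.1736 + 21.2680 + 15.3968 + 16.7490 = 113.7099

113.7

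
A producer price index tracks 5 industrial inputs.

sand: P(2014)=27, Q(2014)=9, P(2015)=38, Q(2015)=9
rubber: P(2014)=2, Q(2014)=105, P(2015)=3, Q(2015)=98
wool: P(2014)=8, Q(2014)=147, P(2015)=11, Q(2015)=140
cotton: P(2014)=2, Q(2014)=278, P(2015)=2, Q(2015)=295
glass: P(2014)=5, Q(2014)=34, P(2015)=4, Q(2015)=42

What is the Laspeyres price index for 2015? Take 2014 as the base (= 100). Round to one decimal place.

125.9

Laspeyres price index uses base-period quantities as weights.
ΣP(2015)·Q(2014) = 38×9 + 3×105 + 11×147 + 2×278 + 4×34 = 342 + 315 + 1617 + 556 + 136 = 2966
ΣP(2014)·Q(2014) = 27×9 + 2×105 + 8×147 + 2×278 + 5×34 = 243 + 210 + 1176 + 556 + 170 = 2355
Index = 2966 / 2355 × 100 = 125.9448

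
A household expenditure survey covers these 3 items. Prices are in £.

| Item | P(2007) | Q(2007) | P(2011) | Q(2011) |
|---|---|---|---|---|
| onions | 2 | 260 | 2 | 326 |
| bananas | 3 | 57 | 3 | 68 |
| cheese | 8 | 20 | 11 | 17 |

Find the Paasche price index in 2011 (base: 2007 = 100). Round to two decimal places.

105.14

Paasche price index uses current-period quantities as weights.
ΣP(2011)·Q(2011) = 2×326 + 3×68 + 11×17 = 652 + 204 + 187 = 1043
ΣP(2007)·Q(2011) = 2×326 + 3×68 + 8×17 = 652 + 204 + 136 = 992
Index = 1043 / 992 × 100 = 105.1411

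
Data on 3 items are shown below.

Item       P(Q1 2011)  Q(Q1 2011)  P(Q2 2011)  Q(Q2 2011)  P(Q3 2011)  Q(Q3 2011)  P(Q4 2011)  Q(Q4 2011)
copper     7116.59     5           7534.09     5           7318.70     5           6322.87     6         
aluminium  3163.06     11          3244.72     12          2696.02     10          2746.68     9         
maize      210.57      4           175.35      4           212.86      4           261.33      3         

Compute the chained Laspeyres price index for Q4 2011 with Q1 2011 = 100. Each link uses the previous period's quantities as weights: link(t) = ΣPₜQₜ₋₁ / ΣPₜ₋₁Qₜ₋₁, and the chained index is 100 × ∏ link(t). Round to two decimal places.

87.65

Link Q1 2011→Q2 2011:
ΣP(Q2 2011)Q(Q1 2011) = 7534.09×5 + 3244.72×11 + 175.35×4 = 37670.45 + 35691.92 + 701.4 = 74063.77
ΣP(Q1 2011)Q(Q1 2011) = 7116.59×5 + 3163.06×11 + 210.57×4 = 35582.95 + 34793.66 + 842.28 = 71218.89
link = 74063.77/71218.89 = 1.039946
Link Q2 2011→Q3 2011:
ΣP(Q3 2011)Q(Q2 2011) = 7318.70×5 + 2696.02×12 + 212.86×4 = 36593.5 + 32352.24 + 851.44 = 69797.18
ΣP(Q2 2011)Q(Q2 2011) = 7534.09×5 + 3244.72×12 + 175.35×4 = 37670.45 + 38936.64 + 701.4 = 77308.49
link = 69797.18/77308.49 = 0.902840
Link Q3 2011→Q4 2011:
ΣP(Q4 2011)Q(Q3 2011) = 6322.87×5 + 2746.68×10 + 261.33×4 = 31614.35 + 27466.8 + 1045.32 = 60126.47
ΣP(Q3 2011)Q(Q3 2011) = 7318.70×5 + 2696.02×10 + 212.86×4 = 36593.5 + 26960.2 + 851.44 = 64405.14
link = 60126.47/64405.14 = 0.933566
Chained index = 100 × 1.039946 × 0.902840 × 0.933566 = 87.6529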